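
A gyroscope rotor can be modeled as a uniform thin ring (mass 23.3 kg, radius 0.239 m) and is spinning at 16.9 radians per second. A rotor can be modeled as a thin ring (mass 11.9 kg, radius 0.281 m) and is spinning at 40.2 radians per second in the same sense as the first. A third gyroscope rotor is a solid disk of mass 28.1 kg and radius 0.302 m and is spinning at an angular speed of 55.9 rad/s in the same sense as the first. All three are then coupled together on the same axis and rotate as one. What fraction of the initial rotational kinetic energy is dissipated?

No external torque acts about the common axis, so total angular momentum is conserved.
Moments of inertia: I_A = (23.3)(0.239)² = 1.331 kg·m²; I_B = (11.9)(0.281)² = 0.9396 kg·m²; I_C = ½(28.1)(0.302)² = 1.281 kg·m².
Taking A's sense as positive: L = (1.331)(16.9) + (0.9396)(40.2) + (1.281)(55.9) = 131.9 kg·m²·rad/s.
Combined I = 1.331 + 0.9396 + 1.281 = 3.552 kg·m².
ω_f = L / I = 131.9 / 3.552 = 37.13 rad/s.
KE_i = ½ΣIω² = 2951 J; KE_f = ½(3.552)(37.13)² = 2449 J.
Fraction dissipated = (KE_i − KE_f)/KE_i = 0.1703.

fraction ≈ 0.170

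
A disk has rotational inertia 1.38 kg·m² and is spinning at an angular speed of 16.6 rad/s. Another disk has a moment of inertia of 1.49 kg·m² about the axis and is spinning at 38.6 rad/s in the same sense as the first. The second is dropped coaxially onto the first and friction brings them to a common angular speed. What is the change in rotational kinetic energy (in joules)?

No external torque acts about the common axis, so total angular momentum is conserved.
Taking A's sense as positive: L = (1.380)(16.6) + (1.490)(38.6) = 80.42 kg·m²·rad/s.
Combined I = 1.380 + 1.490 = 2.870 kg·m².
ω_f = L / I = 80.42 / 2.870 = 28.02 rad/s.
KE_i = ½ΣIω² = 1300 J; KE_f = ½(2.870)(28.02)² = 1127 J.

ΔKE ≈ -173 J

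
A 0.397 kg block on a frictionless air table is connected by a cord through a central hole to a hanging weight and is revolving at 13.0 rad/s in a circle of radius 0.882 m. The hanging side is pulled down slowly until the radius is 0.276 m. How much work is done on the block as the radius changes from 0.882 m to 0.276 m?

W ≈ 240 J

The constraining force is radial, so m r² ω about the center is conserved.
ω₂ = ω₁ (r₁/r₂)² = (13.0)(0.882/0.276)² = 132.8 rad/s.
W = ΔKE = ½m(v₂² − v₁²) = 240.4 J.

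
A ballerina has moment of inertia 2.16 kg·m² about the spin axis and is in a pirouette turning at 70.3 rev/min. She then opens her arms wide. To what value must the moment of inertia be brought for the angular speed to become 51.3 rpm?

I₂ ≈ 2.96 kg·m²

With no external torque about the axis, L is conserved: I₁ω₁ = I₂ω₂.
I₂ = I₁ω₁ / ω₂ = (2.16)(70.3) / (51.3) = 2.960 kg·m².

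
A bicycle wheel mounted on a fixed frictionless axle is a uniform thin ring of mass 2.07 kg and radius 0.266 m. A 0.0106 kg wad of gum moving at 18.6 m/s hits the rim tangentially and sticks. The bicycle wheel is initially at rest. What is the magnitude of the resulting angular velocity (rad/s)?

The axle reaction passes through the axle and exerts no torque about it; angular momentum about the axle is conserved through the impact.
I_p = (2.07)(0.266)² = 0.1465 kg·m². Taking the sense of the wad of gum's angular momentum as positive, L_{wad} = m v R = (0.0106)(18.6)(0.266) = 0.05244 kg·m²/s.
L_i = 0 + 0.05244 = 0.05244 kg·m²/s.
After sticking, I_f = I_p + m R² = 0.1465 + (0.0106)(0.266)² = 0.1472 kg·m².
ω_f = L_i / I_f = 0.05244 / 0.1472 = 0.3562 rad/s.

|ω_f| ≈ 0.356 rad/s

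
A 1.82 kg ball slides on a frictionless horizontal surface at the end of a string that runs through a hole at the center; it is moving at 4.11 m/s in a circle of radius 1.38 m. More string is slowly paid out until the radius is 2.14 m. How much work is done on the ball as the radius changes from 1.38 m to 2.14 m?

W ≈ -8.98 J

Central (radial) force ⇒ zero torque about the center ⇒ m v r is constant.
v₂ = v₁ r₁ / r₂ = (4.11)(1.38) / (2.14) = 2.650 m/s.
W = ΔKE = ½m(v₂² − v₁²) = -8.980 J.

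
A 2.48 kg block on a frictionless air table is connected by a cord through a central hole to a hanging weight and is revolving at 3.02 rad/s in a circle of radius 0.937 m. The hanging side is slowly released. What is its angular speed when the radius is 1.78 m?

The constraining force is radial, so m r² ω about the center is conserved.
ω₂ = ω₁ (r₁/r₂)² = (3.02)(0.937/1.78)² = 0.8368 rad/s.

ω₂ ≈ 0.837 rad/s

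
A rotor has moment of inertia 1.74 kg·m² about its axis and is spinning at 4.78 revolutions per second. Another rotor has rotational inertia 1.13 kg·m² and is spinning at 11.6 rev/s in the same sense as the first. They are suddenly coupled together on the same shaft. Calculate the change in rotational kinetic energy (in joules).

No external torque acts about the common axis, so total angular momentum is conserved.
Taking A's sense as positive: L = (1.740)(4.78) + (1.130)(11.6) = 21.43 kg·m²·rev/s.
Combined I = 1.740 + 1.130 = 2.870 kg·m².
ω_f = L / I = 21.43 / 2.870 = 7.465 rev/s.
KE_i = ½ΣIω² = 3786 J; KE_f = ½(2.870)(46.91)² = 3157 J.

ΔKE ≈ -629 J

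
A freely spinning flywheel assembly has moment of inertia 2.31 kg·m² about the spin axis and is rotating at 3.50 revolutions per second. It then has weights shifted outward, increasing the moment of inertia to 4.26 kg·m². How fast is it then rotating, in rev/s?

ω₂ ≈ 1.90 rev/s

With no external torque about the axis, L is conserved: I₁ω₁ = I₂ω₂.
ω₂ = I₁ω₁ / I₂ = (2.310)(3.50 rev/s) / (4.260) = 1.898 rev/s.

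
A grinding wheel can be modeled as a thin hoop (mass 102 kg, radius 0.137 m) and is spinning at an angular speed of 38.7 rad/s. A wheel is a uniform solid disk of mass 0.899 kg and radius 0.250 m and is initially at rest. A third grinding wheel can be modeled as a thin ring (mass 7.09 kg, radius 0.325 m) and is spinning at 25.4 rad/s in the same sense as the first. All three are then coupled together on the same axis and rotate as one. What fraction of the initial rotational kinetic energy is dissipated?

The coupling torques are internal; angular momentum about the shared axis is conserved.
Moments of inertia: I_A = (102)(0.137)² = 1.914 kg·m²; I_B = ½(0.899)(0.250)² = 0.02809 kg·m²; I_C = (7.09)(0.325)² = 0.7489 kg·m².
Taking A's sense as positive: L = (1.914)(38.7) + (0.7489)(25.4) = 93.11 kg·m²·rad/s.
Combined I = 1.914 + 0.02809 + 0.7489 = 2.691 kg·m².
ω_f = L / I = 93.11 / 2.691 = 34.60 rad/s.
KE_i = ½ΣIω² = 1675 J; KE_f = ½(2.691)(34.60)² = 1611 J.
Fraction dissipated = (KE_i − KE_f)/KE_i = 0.03856.

fraction ≈ 0.0386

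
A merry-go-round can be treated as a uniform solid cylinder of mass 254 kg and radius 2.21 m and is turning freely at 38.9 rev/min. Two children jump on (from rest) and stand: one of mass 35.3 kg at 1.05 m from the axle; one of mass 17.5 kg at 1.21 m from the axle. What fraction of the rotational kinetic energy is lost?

No external torque acts about the axle; L_before = L_after.
I_p = ½(254)(2.21)² = 620.3 kg·m².
Added inertia Σmr² = (35.3)(1.05)² + (17.5)(1.21)² = 64.54 kg·m²; I_f = 620.3 + 64.54 = 684.8 kg·m².
ω_f = I_p ω_i / I_f = (620.3)(38.9) / 684.8 = 35.23 rpm.
KE_i = ½(620.3)(4.074 rad/s)² = 5147 J; KE_f = ½(684.8)(3.690)² = 4662 J.
Fraction lost = 0.09424.

fraction ≈ 0.0942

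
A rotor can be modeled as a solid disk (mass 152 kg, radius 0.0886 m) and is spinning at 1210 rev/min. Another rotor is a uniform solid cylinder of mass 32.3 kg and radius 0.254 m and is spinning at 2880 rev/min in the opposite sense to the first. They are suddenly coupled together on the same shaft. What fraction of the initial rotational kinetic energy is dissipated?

No external torque acts about the common axis, so total angular momentum is conserved.
Moments of inertia: I_A = ½(152)(0.0886)² = 0.5966 kg·m²; I_B = ½(32.3)(0.254)² = 1.042 kg·m².
Taking A's sense as positive: L = (0.5966)(1210) − (1.042)(2880) = -2279 kg·m²·rpm.
Combined I = 0.5966 + 1.042 = 1.639 kg·m².
ω_f = L / I = -2279 / 1.639 = -1391 rpm.
KE_i = ½ΣIω² = 52180 J; KE_f = ½(1.639)(145.6)² = 17380 J.
Fraction dissipated = (KE_i − KE_f)/KE_i = 0.6669.

fraction ≈ 0.667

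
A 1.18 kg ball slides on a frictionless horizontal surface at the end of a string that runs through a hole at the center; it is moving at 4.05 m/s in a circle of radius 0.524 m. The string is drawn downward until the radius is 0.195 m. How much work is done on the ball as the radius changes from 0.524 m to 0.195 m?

W ≈ 60.2 J

The only horizontal force on the mass is along the cord (radial), so it exerts no torque about the hole and angular momentum m v r is conserved.
v₂ = v₁ r₁ / r₂ = (4.05)(0.524) / (0.195) = 10.88 m/s.
W = ΔKE = ½m(v₂² − v₁²) = 60.20 J.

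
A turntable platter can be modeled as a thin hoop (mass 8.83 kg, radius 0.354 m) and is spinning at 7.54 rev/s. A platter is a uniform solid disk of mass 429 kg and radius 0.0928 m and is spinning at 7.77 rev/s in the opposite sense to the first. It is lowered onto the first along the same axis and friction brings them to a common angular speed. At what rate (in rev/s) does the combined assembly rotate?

|ω_f| ≈ 2.03 rev/s

No external torque acts about the common axis, so total angular momentum is conserved.
Moments of inertia: I_A = (8.83)(0.354)² = 1.107 kg·m²; I_B = ½(429)(0.0928)² = 1.847 kg·m².
Taking A's sense as positive: L = (1.107)(7.54) − (1.847)(7.77) = -6.010 kg·m²·rev/s.
Combined I = 1.107 + 1.847 = 2.954 kg·m².
ω_f = L / I = -6.010 / 2.954 = -2.035 rev/s.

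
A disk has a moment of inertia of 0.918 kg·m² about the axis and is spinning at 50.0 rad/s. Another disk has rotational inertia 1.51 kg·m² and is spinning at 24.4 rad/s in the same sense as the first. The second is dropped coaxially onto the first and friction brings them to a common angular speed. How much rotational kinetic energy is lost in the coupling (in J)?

ΔKE lost ≈ 187 J

No external torque acts about the common axis, so total angular momentum is conserved.
Taking A's sense as positive: L = (0.9180)(50.0) + (1.510)(24.4) = 82.74 kg·m²·rad/s.
Combined I = 0.9180 + 1.510 = 2.428 kg·m².
ω_f = L / I = 82.74 / 2.428 = 34.08 rad/s.
KE_i = ½ΣIω² = 1597 J; KE_f = ½(2.428)(34.08)² = 1410 J.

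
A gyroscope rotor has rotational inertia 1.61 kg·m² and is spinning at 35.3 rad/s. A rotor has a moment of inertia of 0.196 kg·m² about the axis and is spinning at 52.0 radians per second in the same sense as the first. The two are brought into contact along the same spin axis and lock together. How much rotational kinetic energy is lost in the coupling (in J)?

No external torque acts about the common axis, so total angular momentum is conserved.
Taking A's sense as positive: L = (1.610)(35.3) + (0.1960)(52.0) = 67.03 kg·m²·rad/s.
Combined I = 1.610 + 0.1960 = 1.806 kg·m².
ω_f = L / I = 67.03 / 1.806 = 37.11 rad/s.
KE_i = ½ΣIω² = 1268 J; KE_f = ½(1.806)(37.11)² = 1244 J.

ΔKE lost ≈ 24.4 J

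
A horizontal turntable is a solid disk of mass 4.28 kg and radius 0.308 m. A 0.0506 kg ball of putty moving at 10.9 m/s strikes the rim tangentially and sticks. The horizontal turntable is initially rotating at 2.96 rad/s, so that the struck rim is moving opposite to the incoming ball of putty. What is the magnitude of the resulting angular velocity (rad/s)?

The axle reaction passes through the axle and exerts no torque about it; angular momentum about the axle is conserved through the impact.
I_p = ½(4.28)(0.308)² = 0.2030 kg·m². Taking the sense of the ball of putty's angular momentum as positive, L_{ball} = m v R = (0.0506)(10.9)(0.308) = 0.1699 kg·m²/s.
L_i = −I_p ω_p + m v R = −(0.2030)(2.96) + 0.1699 = -0.4310 kg·m²/s.
After sticking, I_f = I_p + m R² = 0.2030 + (0.0506)(0.308)² = 0.2078 kg·m².
ω_f = L_i / I_f = -0.4310 / 0.2078 = -2.074 rad/s.

|ω_f| ≈ 2.07 rad/s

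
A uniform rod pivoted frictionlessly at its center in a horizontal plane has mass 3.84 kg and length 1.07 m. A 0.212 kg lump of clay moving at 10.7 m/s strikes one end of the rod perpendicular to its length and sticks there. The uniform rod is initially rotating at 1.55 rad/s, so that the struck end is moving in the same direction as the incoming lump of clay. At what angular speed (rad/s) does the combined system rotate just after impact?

The axle reaction passes through the pivot and exerts no torque about it; angular momentum about the pivot is conserved through the impact.
I_p = (1/12)(3.84)(1.07)² = 0.3664 kg·m². Taking the sense of the lump of clay's angular momentum as positive, L_{lump} = m v R = (0.212)(10.7)(1.07/2) = 1.214 kg·m²/s.
L_i = +I_p ω_p + m v R = +(0.3664)(1.55) + 1.214 = 1.781 kg·m²/s.
After sticking, I_f = I_p + m R² = 0.3664 + (0.212)(1.07/2)² = 0.4270 kg·m².
ω_f = L_i / I_f = 1.781 / 0.4270 = 4.172 rad/s.

|ω_f| ≈ 4.17 rad/s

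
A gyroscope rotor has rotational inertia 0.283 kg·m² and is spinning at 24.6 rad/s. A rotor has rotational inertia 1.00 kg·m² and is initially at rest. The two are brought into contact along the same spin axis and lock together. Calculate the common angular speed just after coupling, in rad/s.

The coupling torques are internal; angular momentum about the shared axis is conserved.
Taking A's sense as positive: L = (0.2830)(24.6) = 6.962 kg·m²·rad/s.
Combined I = 0.2830 + 1.000 = 1.283 kg·m².
ω_f = L / I = 6.962 / 1.283 = 5.426 rad/s.

|ω_f| ≈ 5.43 rad/s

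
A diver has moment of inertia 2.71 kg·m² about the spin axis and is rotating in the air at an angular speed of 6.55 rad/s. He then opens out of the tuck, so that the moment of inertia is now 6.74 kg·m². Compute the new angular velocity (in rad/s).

No external torque acts about the spin axis, so angular momentum is conserved.
ω₂ = I₁ω₁ / I₂ = (2.710)(6.55 rad/s) / (6.740) = 2.634 rad/s.

ω₂ ≈ 2.63 rad/s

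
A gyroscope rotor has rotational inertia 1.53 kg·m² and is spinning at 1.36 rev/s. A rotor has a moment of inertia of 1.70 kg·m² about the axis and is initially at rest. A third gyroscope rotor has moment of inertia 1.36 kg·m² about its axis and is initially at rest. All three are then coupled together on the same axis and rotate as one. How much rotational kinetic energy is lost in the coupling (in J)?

ΔKE lost ≈ 37.2 J

The coupling torques are internal; angular momentum about the shared axis is conserved.
Taking A's sense as positive: L = (1.530)(1.36) = 2.081 kg·m²·rev/s.
Combined I = 1.530 + 1.700 + 1.360 = 4.590 kg·m².
ω_f = L / I = 2.081 / 4.590 = 0.4533 rev/s.
KE_i = ½ΣIω² = 55.86 J; KE_f = ½(4.590)(2.848)² = 18.62 J.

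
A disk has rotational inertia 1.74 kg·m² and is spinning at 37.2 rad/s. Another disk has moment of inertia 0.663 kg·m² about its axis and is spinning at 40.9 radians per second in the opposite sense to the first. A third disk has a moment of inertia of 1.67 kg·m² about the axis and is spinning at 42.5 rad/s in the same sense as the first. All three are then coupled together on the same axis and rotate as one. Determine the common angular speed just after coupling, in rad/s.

|ω_f| ≈ 26.7 rad/s

No external torque acts about the common axis, so total angular momentum is conserved.
Taking A's sense as positive: L = (1.740)(37.2) − (0.6630)(40.9) + (1.670)(42.5) = 108.6 kg·m²·rad/s.
Combined I = 1.740 + 0.6630 + 1.670 = 4.073 kg·m².
ω_f = L / I = 108.6 / 4.073 = 26.66 rad/s.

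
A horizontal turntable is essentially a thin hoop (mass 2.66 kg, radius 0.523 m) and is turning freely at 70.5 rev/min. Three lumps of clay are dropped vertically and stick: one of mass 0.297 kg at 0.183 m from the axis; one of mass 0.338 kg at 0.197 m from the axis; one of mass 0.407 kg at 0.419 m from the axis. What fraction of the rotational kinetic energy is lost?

fraction ≈ 0.115

No external torque acts about the axis; L_before = L_after.
I_p = (2.66)(0.523)² = 0.7276 kg·m².
Added inertia Σmr² = (0.297)(0.183)² + (0.338)(0.197)² + (0.407)(0.419)² = 0.09452 kg·m²; I_f = 0.7276 + 0.09452 = 0.8221 kg·m².
ω_f = I_p ω_i / I_f = (0.7276)(70.5) / 0.8221 = 62.39 rpm.
KE_i = ½(0.7276)(7.383 rad/s)² = 19.83 J; KE_f = ½(0.8221)(6.534)² = 17.55 J.
Fraction lost = 0.1150.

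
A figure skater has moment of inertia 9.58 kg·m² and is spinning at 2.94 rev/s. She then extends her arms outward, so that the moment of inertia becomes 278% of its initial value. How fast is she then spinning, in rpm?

With no external torque about the axis, L is conserved: I₁ω₁ = I₂ω₂.
I₂ = 2.78 × 9.58 = 26.63 kg·m².
ω₂ = I₁ω₁ / I₂ = (9.580)(2.94 rev/s) / (26.63) = 1.058 rev/s = 63.45 rpm.

ω₂ ≈ 63.5 rpm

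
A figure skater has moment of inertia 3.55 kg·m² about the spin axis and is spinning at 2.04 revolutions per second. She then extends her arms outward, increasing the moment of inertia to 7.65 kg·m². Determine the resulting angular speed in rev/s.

ω₂ ≈ 0.947 rev/s

No external torque acts about the spin axis, so angular momentum is conserved.
ω₂ = I₁ω₁ / I₂ = (3.550)(2.04 rev/s) / (7.650) = 0.9467 rev/s.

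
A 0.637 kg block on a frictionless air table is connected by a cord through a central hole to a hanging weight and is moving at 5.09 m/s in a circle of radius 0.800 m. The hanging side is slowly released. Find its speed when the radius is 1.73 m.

The only horizontal force on the mass is along the cord (radial), so it exerts no torque about the hole and angular momentum m v r is conserved.
v₂ = v₁ r₁ / r₂ = (5.09)(0.800) / (1.73) = 2.354 m/s.

v₂ ≈ 2.35 m/s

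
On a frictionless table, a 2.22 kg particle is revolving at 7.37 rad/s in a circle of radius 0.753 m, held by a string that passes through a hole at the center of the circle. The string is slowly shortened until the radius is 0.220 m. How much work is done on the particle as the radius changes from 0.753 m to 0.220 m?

No torque about the axis ⇒ m r₁² ω₁ = m r₂² ω₂.
ω₂ = ω₁ (r₁/r₂)² = (7.37)(0.753/0.220)² = 86.34 rad/s.
W = ΔKE = ½m(v₂² − v₁²) = 366.3 J.

W ≈ 366 J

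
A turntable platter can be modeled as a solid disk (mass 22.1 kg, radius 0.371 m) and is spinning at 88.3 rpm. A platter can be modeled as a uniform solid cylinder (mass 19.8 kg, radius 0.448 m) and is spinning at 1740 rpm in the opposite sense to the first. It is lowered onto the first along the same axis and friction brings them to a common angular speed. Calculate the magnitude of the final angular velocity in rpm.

|ω_f| ≈ 947 rpm

No external torque acts about the common axis, so total angular momentum is conserved.
Moments of inertia: I_A = ½(22.1)(0.371)² = 1.521 kg·m²; I_B = ½(19.8)(0.448)² = 1.987 kg·m².
Taking A's sense as positive: L = (1.521)(88.3) − (1.987)(1740) = -3323 kg·m²·rpm.
Combined I = 1.521 + 1.987 = 3.508 kg·m².
ω_f = L / I = -3323 / 3.508 = -947.3 rpm.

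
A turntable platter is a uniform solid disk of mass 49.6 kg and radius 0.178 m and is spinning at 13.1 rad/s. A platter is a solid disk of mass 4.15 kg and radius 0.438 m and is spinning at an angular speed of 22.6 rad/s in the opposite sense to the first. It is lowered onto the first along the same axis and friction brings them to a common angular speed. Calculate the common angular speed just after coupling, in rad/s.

|ω_f| ≈ 1.10 rad/s

No external torque acts about the common axis, so total angular momentum is conserved.
Moments of inertia: I_A = ½(49.6)(0.178)² = 0.7858 kg·m²; I_B = ½(4.15)(0.438)² = 0.3981 kg·m².
Taking A's sense as positive: L = (0.7858)(13.1) − (0.3981)(22.6) = 1.297 kg·m²·rad/s.
Combined I = 0.7858 + 0.3981 = 1.184 kg·m².
ω_f = L / I = 1.297 / 1.184 = 1.096 rad/s.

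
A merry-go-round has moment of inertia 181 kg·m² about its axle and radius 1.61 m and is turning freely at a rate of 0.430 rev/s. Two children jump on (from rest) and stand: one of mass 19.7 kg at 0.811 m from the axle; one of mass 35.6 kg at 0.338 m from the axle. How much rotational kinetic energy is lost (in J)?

No external torque acts about the axle; L_before = L_after.
Added inertia Σmr² = (19.7)(0.811)² + (35.6)(0.338)² = 17.02 kg·m²; I_f = 181.0 + 17.02 = 198.0 kg·m².
ω_f = I_p ω_i / I_f = (181.0)(0.430) / 198.0 = 0.3930 rev/s.
KE_i = ½(181.0)(2.702 rad/s)² = 660.6 J; KE_f = ½(198.0)(2.469)² = 603.8 J.

energy lost ≈ 56.8 J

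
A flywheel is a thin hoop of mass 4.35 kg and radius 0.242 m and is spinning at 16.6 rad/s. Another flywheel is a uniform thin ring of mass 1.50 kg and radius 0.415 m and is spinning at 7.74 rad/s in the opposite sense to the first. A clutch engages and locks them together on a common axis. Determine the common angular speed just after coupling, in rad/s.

No external torque acts about the common axis, so total angular momentum is conserved.
Moments of inertia: I_A = (4.35)(0.242)² = 0.2548 kg·m²; I_B = (1.50)(0.415)² = 0.2583 kg·m².
Taking A's sense as positive: L = (0.2548)(16.6) − (0.2583)(7.74) = 2.229 kg·m²·rad/s.
Combined I = 0.2548 + 0.2583 = 0.5131 kg·m².
ω_f = L / I = 2.229 / 0.5131 = 4.345 rad/s.

|ω_f| ≈ 4.34 rad/s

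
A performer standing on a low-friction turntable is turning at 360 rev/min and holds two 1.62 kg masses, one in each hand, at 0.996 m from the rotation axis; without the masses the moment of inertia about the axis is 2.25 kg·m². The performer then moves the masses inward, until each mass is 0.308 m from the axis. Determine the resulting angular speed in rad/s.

No external torque acts about the spin axis, so angular momentum is conserved.
I₁ = 2.25 + 2(1.62)(0.996)² = 5.464 kg·m²; I₂ = 2.25 + 2(1.62)(0.308)² = 2.557 kg·m².
ω₂ = I₁ω₁ / I₂ = (5.464)(360 rpm) / (2.557) = 769.2 rpm = 80.55 rad/s.

ω₂ ≈ 80.5 rad/s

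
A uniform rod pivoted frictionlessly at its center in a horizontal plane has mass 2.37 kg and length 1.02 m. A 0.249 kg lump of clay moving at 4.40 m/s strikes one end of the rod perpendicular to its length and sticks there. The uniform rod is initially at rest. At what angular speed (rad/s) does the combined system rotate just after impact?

The axle reaction passes through the pivot and exerts no torque about it; angular momentum about the pivot is conserved through the impact.
I_p = (1/12)(2.37)(1.02)² = 0.2055 kg·m². Taking the sense of the lump of clay's angular momentum as positive, L_{lump} = m v R = (0.249)(4.40)(1.02/2) = 0.5588 kg·m²/s.
L_i = 0 + 0.5588 = 0.5588 kg·m²/s.
After sticking, I_f = I_p + m R² = 0.2055 + (0.249)(1.02/2)² = 0.2702 kg·m².
ω_f = L_i / I_f = 0.5588 / 0.2702 = 2.068 rad/s.

|ω_f| ≈ 2.07 rad/s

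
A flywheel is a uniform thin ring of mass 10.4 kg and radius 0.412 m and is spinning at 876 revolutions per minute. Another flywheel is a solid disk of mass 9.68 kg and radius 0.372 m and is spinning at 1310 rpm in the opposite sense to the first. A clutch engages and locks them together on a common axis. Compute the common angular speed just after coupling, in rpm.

The coupling torques are internal; angular momentum about the shared axis is conserved.
Moments of inertia: I_A = (10.4)(0.412)² = 1.765 kg·m²; I_B = ½(9.68)(0.372)² = 0.6698 kg·m².
Taking A's sense as positive: L = (1.765)(876) − (0.6698)(1310) = 669.0 kg·m²·rpm.
Combined I = 1.765 + 0.6698 = 2.435 kg·m².
ω_f = L / I = 669.0 / 2.435 = 274.7 rpm.

|ω_f| ≈ 275 rpm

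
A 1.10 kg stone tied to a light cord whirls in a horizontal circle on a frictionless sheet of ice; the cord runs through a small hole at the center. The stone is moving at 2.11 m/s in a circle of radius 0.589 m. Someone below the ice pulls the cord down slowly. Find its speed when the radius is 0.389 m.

v₂ ≈ 3.19 m/s

Central (radial) force ⇒ zero torque about the center ⇒ m v r is constant.
v₂ = v₁ r₁ / r₂ = (2.11)(0.589) / (0.389) = 3.195 m/s.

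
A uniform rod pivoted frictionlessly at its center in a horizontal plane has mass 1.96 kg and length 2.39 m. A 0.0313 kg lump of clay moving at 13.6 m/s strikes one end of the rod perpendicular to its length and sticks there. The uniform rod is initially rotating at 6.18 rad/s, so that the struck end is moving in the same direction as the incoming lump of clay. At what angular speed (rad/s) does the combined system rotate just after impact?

The axle reaction passes through the pivot and exerts no torque about it; angular momentum about the pivot is conserved through the impact.
I_p = (1/12)(1.96)(2.39)² = 0.9330 kg·m². Taking the sense of the lump of clay's angular momentum as positive, L_{lump} = m v R = (0.0313)(13.6)(2.39/2) = 0.5087 kg·m²/s.
L_i = +I_p ω_p + m v R = +(0.9330)(6.18) + 0.5087 = 6.274 kg·m²/s.
After sticking, I_f = I_p + m R² = 0.9330 + (0.0313)(2.39/2)² = 0.9777 kg·m².
ω_f = L_i / I_f = 6.274 / 0.9777 = 6.418 rad/s.

|ω_f| ≈ 6.42 rad/s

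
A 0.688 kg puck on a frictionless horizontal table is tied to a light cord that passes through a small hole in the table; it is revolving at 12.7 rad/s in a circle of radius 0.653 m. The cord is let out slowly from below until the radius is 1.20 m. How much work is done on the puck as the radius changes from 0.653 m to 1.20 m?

W ≈ -16.7 J

No torque about the axis ⇒ m r₁² ω₁ = m r₂² ω₂.
ω₂ = ω₁ (r₁/r₂)² = (12.7)(0.653/1.20)² = 3.761 rad/s.
W = ΔKE = ½m(v₂² − v₁²) = -16.65 J.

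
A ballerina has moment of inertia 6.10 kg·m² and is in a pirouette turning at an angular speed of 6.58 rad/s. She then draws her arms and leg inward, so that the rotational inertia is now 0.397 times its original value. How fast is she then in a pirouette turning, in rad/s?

No external torque acts about the spin axis, so angular momentum is conserved.
I₂ = 0.397 × 6.10 = 2.422 kg·m².
ω₂ = I₁ω₁ / I₂ = (6.100)(6.58 rad/s) / (2.422) = 16.57 rad/s.

ω₂ ≈ 16.6 rad/s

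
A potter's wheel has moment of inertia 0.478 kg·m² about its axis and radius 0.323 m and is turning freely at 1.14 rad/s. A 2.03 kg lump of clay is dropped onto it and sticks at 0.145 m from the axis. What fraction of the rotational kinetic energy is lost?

The added mass arrives with no angular momentum about the axis, and any external torque about the axis is negligible, so the system's angular momentum is conserved.
Added inertia Σmr² = (2.03)(0.145)² = 0.04268 kg·m²; I_f = 0.4780 + 0.04268 = 0.5207 kg·m².
ω_f = I_p ω_i / I_f = (0.4780)(1.14) / 0.5207 = 1.047 rad/s.
KE_i = ½(0.4780)(1.140 rad/s)² = 0.3106 J; KE_f = ½(0.5207)(1.047)² = 0.2851 J.
Fraction lost = 0.08197.

fraction ≈ 0.0820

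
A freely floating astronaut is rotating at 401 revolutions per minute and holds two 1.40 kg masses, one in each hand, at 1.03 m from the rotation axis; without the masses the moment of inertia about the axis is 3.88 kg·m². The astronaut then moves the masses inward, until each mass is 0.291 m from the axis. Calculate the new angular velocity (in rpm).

No external torque acts about the spin axis, so angular momentum is conserved.
I₁ = 3.88 + 2(1.40)(1.03)² = 6.851 kg·m²; I₂ = 3.88 + 2(1.40)(0.291)² = 4.117 kg·m².
ω₂ = I₁ω₁ / I₂ = (6.851)(401 rpm) / (4.117) = 667.2 rpm.

ω₂ ≈ 667 rpm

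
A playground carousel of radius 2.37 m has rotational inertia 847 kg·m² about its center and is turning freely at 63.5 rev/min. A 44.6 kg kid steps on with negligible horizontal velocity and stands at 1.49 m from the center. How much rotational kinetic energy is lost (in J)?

The added mass arrives with no angular momentum about the center, and any external torque about the center is negligible, so the system's angular momentum is conserved.
Added inertia Σmr² = (44.6)(1.49)² = 99.02 kg·m²; I_f = 847.0 + 99.02 = 946.0 kg·m².
ω_f = I_p ω_i / I_f = (847.0)(63.5) / 946.0 = 56.85 rpm.
KE_i = ½(847.0)(6.650 rad/s)² = 18730 J; KE_f = ½(946.0)(5.954)² = 16770 J.

energy lost ≈ 1960 J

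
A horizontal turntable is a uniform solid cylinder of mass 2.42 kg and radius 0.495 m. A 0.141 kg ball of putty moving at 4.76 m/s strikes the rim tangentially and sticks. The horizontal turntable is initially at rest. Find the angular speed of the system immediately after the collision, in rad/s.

The axle reaction passes through the axle and exerts no torque about it; angular momentum about the axle is conserved through the impact.
I_p = ½(2.42)(0.495)² = 0.2965 kg·m². Taking the sense of the ball of putty's angular momentum as positive, L_{ball} = m v R = (0.141)(4.76)(0.495) = 0.3322 kg·m²/s.
L_i = 0 + 0.3322 = 0.3322 kg·m²/s.
After sticking, I_f = I_p + m R² = 0.2965 + (0.141)(0.495)² = 0.3310 kg·m².
ω_f = L_i / I_f = 0.3322 / 0.3310 = 1.004 rad/s.

|ω_f| ≈ 1.00 rad/s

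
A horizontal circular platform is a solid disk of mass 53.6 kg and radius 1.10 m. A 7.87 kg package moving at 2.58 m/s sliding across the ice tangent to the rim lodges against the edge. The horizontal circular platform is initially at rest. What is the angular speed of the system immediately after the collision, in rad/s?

About the central axle the impulsive forces during the collision are internal, so angular momentum about that axis is conserved.
I_p = ½(53.6)(1.10)² = 32.43 kg·m². Taking the sense of the package's angular momentum as positive, L_{package} = m v R = (7.87)(2.58)(1.10) = 22.34 kg·m²/s.
L_i = 0 + 22.34 = 22.34 kg·m²/s.
After sticking, I_f = I_p + m R² = 32.43 + (7.87)(1.10)² = 41.95 kg·m².
ω_f = L_i / I_f = 22.34 / 41.95 = 0.5324 rad/s.

|ω_f| ≈ 0.532 rad/s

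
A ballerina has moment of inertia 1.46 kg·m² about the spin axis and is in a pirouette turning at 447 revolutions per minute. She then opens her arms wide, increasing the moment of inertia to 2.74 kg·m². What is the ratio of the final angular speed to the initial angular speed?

With no external torque about the axis, L is conserved: I₁ω₁ = I₂ω₂.
ω₂/ω₁ = I₁/I₂ = 1.460 / 2.740 = 0.5328.

ω₂/ω₁ ≈ 0.533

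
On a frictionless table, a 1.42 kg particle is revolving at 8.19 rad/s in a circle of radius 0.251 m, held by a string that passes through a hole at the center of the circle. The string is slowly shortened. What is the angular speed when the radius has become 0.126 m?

ω₂ ≈ 32.5 rad/s

The constraining force is radial, so m r² ω about the center is conserved.
ω₂ = ω₁ (r₁/r₂)² = (8.19)(0.251/0.126)² = 32.50 rad/s.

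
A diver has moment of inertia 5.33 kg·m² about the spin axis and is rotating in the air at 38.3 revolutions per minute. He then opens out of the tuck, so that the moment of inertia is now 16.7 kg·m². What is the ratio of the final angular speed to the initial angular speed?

ω₂/ω₁ ≈ 0.319

No external torque acts about the spin axis, so angular momentum is conserved.
ω₂/ω₁ = I₁/I₂ = 5.330 / 16.70 = 0.3192.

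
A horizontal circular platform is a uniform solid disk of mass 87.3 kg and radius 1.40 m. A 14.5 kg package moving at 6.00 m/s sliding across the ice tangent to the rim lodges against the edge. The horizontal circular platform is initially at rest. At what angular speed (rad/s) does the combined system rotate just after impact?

|ω_f| ≈ 1.07 rad/s

The axle reaction passes through the central axle and exerts no torque about it; angular momentum about the central axle is conserved through the impact.
I_p = ½(87.3)(1.40)² = 85.55 kg·m². Taking the sense of the package's angular momentum as positive, L_{package} = m v R = (14.5)(6.00)(1.40) = 121.8 kg·m²/s.
L_i = 0 + 121.8 = 121.8 kg·m²/s.
After sticking, I_f = I_p + m R² = 85.55 + (14.5)(1.40)² = 114.0 kg·m².
ω_f = L_i / I_f = 121.8 / 114.0 = 1.069 rad/s.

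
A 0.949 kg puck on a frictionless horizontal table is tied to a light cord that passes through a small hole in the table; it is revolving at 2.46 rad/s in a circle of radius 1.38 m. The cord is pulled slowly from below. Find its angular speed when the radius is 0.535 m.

ω₂ ≈ 16.4 rad/s

No torque about the axis ⇒ m r₁² ω₁ = m r₂² ω₂.
ω₂ = ω₁ (r₁/r₂)² = (2.46)(1.38/0.535)² = 16.37 rad/s.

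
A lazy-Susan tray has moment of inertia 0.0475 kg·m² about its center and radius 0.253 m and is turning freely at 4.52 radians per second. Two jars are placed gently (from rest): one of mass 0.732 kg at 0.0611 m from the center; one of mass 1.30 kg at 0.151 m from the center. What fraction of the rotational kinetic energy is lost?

No external torque acts about the center; L_before = L_after.
Added inertia Σmr² = (0.732)(0.0611)² + (1.30)(0.151)² = 0.03237 kg·m²; I_f = 0.04750 + 0.03237 = 0.07987 kg·m².
ω_f = I_p ω_i / I_f = (0.04750)(4.52) / 0.07987 = 2.688 rad/s.
KE_i = ½(0.04750)(4.520 rad/s)² = 0.4852 J; KE_f = ½(0.07987)(2.688)² = 0.2886 J.
Fraction lost = 0.4053.

fraction ≈ 0.405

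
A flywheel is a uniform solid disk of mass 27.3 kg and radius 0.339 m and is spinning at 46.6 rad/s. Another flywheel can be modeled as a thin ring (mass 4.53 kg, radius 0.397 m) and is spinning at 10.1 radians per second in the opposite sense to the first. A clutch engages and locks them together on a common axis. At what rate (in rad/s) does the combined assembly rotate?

No external torque acts about the common axis, so total angular momentum is conserved.
Moments of inertia: I_A = ½(27.3)(0.339)² = 1.569 kg·m²; I_B = (4.53)(0.397)² = 0.7140 kg·m².
Taking A's sense as positive: L = (1.569)(46.6) − (0.7140)(10.1) = 65.89 kg·m²·rad/s.
Combined I = 1.569 + 0.7140 = 2.283 kg·m².
ω_f = L / I = 65.89 / 2.283 = 28.87 rad/s.

|ω_f| ≈ 28.9 rad/s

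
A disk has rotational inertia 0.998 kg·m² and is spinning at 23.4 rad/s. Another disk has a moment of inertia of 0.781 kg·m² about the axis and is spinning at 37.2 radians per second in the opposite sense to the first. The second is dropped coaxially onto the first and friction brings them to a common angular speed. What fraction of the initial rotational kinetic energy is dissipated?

fraction ≈ 0.989

No external torque acts about the common axis, so total angular momentum is conserved.
Taking A's sense as positive: L = (0.9980)(23.4) − (0.7810)(37.2) = -5.700 kg·m²·rad/s.
Combined I = 0.9980 + 0.7810 = 1.779 kg·m².
ω_f = L / I = -5.700 / 1.779 = -3.204 rad/s.
KE_i = ½ΣIω² = 813.6 J; KE_f = ½(1.779)(3.204)² = 9.132 J.
Fraction dissipated = (KE_i − KE_f)/KE_i = 0.9888.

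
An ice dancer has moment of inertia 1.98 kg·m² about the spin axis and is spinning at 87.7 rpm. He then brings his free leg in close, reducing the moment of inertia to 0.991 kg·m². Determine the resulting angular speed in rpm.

Angular momentum about the spin axis is conserved since the torque about it is zero.
ω₂ = I₁ω₁ / I₂ = (1.980)(87.7 rpm) / (0.9910) = 175.2 rpm.

ω₂ ≈ 175 rpm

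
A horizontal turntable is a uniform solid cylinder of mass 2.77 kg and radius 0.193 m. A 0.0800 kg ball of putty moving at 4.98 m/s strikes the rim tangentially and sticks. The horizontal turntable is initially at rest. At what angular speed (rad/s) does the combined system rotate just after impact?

|ω_f| ≈ 1.41 rad/s

The axle reaction passes through the axle and exerts no torque about it; angular momentum about the axle is conserved through the impact.
I_p = ½(2.77)(0.193)² = 0.05159 kg·m². Taking the sense of the ball of putty's angular momentum as positive, L_{ball} = m v R = (0.0800)(4.98)(0.193) = 0.07689 kg·m²/s.
L_i = 0 + 0.07689 = 0.07689 kg·m²/s.
After sticking, I_f = I_p + m R² = 0.05159 + (0.0800)(0.193)² = 0.05457 kg·m².
ω_f = L_i / I_f = 0.07689 / 0.05457 = 1.409 rad/s.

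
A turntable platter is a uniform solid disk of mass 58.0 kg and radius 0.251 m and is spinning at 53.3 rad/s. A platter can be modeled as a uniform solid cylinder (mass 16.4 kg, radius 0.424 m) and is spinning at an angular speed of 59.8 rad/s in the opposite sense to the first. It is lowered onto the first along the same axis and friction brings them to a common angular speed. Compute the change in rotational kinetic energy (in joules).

No external torque acts about the common axis, so total angular momentum is conserved.
Moments of inertia: I_A = ½(58.0)(0.251)² = 1.827 kg·m²; I_B = ½(16.4)(0.424)² = 1.474 kg·m².
Taking A's sense as positive: L = (1.827)(53.3) − (1.474)(59.8) = 9.226 kg·m²·rad/s.
Combined I = 1.827 + 1.474 = 3.301 kg·m².
ω_f = L / I = 9.226 / 3.301 = 2.795 rad/s.
KE_i = ½ΣIω² = 5231 J; KE_f = ½(3.301)(2.795)² = 12.89 J.

ΔKE ≈ -5220 J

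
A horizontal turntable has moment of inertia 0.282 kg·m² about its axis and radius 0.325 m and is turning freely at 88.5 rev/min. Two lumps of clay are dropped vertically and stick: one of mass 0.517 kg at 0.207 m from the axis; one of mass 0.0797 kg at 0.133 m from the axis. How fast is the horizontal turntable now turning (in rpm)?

The added mass arrives with no angular momentum about the axis, and any external torque about the axis is negligible, so the system's angular momentum is conserved.
Added inertia Σmr² = (0.517)(0.207)² + (0.0797)(0.133)² = 0.02356 kg·m²; I_f = 0.2820 + 0.02356 = 0.3056 kg·m².
ω_f = I_p ω_i / I_f = (0.2820)(88.5) / 0.3056 = 81.68 rpm.

ω_f ≈ 81.7 rpm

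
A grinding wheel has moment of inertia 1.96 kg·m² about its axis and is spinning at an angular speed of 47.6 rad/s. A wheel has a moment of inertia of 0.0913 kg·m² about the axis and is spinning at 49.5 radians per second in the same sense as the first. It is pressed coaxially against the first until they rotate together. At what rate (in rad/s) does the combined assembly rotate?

|ω_f| ≈ 47.7 rad/s

The coupling torques are internal; angular momentum about the shared axis is conserved.
Taking A's sense as positive: L = (1.960)(47.6) + (0.09130)(49.5) = 97.82 kg·m²·rad/s.
Combined I = 1.960 + 0.09130 = 2.051 kg·m².
ω_f = L / I = 97.82 / 2.051 = 47.68 rad/s.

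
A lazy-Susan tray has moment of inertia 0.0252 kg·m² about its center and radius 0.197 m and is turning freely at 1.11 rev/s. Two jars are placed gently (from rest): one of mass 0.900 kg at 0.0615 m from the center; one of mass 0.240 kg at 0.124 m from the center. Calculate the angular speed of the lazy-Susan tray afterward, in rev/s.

ω_f ≈ 0.866 rev/s

The added mass arrives with no angular momentum about the center, and any external torque about the center is negligible, so the system's angular momentum is conserved.
Added inertia Σmr² = (0.900)(0.0615)² + (0.240)(0.124)² = 0.007094 kg·m²; I_f = 0.02520 + 0.007094 = 0.03229 kg·m².
ω_f = I_p ω_i / I_f = (0.02520)(1.11) / 0.03229 = 0.8662 rev/s.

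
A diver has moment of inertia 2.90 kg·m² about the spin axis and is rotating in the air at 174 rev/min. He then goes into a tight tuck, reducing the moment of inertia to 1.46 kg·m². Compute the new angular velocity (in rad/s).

With no external torque about the axis, L is conserved: I₁ω₁ = I₂ω₂.
ω₂ = I₁ω₁ / I₂ = (2.900)(174 rpm) / (1.460) = 345.6 rpm = 36.19 rad/s.

ω₂ ≈ 36.2 rad/s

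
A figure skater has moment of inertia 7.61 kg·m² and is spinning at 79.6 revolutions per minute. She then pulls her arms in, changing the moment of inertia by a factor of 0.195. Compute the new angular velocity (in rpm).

ω₂ ≈ 408 rpm

Angular momentum about the spin axis is conserved since the torque about it is zero.
I₂ = 0.195 × 7.61 = 1.484 kg·m².
ω₂ = I₁ω₁ / I₂ = (7.610)(79.6 rpm) / (1.484) = 408.2 rpm.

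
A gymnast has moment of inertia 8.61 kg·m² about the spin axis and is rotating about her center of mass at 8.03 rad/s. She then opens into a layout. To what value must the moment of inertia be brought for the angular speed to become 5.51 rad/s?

With no external torque about the axis, L is conserved: I₁ω₁ = I₂ω₂.
I₂ = I₁ω₁ / ω₂ = (8.61)(8.03) / (5.51) = 12.55 kg·m².

I₂ ≈ 12.5 kg·m²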